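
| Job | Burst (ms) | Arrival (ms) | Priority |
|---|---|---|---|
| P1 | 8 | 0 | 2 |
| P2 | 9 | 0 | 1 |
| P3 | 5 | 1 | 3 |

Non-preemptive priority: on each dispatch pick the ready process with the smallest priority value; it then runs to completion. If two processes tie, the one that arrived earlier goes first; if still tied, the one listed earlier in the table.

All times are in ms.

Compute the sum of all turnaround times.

Schedule: | P2 0-9 | P1 9-17 | P3 17-22 |
Completion: P1=17  P2=9  P3=22
Turnaround (C−A): P1=17  P2=9  P3=21
Turnaround = completion − arrival: P1=17, P2=9, P3=21
Total turnaround = 17 + 9 + 21 = 47

47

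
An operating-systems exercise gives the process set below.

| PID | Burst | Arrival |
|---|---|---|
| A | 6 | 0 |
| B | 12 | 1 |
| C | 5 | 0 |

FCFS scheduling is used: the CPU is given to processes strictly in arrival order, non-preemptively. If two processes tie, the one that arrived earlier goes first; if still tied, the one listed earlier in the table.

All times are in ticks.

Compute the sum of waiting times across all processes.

16

Schedule: | A 0-6 | C 6-11 | B 11-23 |
Completion: A=6  B=23  C=11
Turnaround (C−A): A=6  B=22  C=11
Waiting = turnaround − burst: A=0, B=10, C=6
Total waiting = 0 + 10 + 6 = 16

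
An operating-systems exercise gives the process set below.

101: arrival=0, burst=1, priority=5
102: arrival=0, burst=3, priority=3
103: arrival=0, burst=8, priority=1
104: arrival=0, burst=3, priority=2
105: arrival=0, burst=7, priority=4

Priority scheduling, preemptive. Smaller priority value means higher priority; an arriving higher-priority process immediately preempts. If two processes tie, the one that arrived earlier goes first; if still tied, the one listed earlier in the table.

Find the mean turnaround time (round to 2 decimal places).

15.20

Gantt: | 103 0-8 | 104 8-11 | 102 11-14 | 105 14-21 | 101 21-22 |
Completion: 101=22  102=14  103=8  104=11  105=21
Turnaround (C−A): 101=22  102=14  103=8  104=11  105=21
Turnaround times: 101=22, 102=14, 103=8, 104=11, 105=21
Average turnaround = (22+14+8+11+21) / 5 = 76/5 = 15.20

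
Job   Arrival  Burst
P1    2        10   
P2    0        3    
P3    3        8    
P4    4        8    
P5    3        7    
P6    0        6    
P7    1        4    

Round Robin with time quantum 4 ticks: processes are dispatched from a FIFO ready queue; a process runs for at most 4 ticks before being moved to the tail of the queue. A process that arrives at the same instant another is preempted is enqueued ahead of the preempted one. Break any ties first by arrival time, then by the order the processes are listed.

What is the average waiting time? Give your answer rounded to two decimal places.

21.57

Schedule: | P2 0-3 | P6 3-7 | P7 7-11 | P1 11-15 | P3 15-19 | P5 19-23 | P4 23-27 | P6 27-29 | P1 29-33 | P3 33-37 | P5 37-40 | P4 40-44 | P1 44-46 |
Completion: P1=46  P2=3  P3=37  P4=44  P5=40  P6=29  P7=11
Waiting times: P1=34, P2=0, P3=26, P4=32, P5=30, P6=23, P7=6
Average waiting = (34+0+26+32+30+23+6) / 7 = 151/7 = 21.57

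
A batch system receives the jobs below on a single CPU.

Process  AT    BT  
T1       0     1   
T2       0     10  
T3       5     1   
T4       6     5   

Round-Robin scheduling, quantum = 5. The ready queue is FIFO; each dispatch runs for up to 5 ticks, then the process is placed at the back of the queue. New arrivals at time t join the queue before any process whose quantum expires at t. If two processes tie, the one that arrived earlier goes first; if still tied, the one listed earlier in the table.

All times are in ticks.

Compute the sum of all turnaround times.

26

Schedule: | T1 0-1 | T2 1-6 | T3 6-7 | T4 7-12 | T2 12-17 |
Completion: T1=1  T2=17  T3=7  T4=12
Turnaround (C−A): T1=1  T2=17  T3=2  T4=6
Turnaround = completion − arrival: T1=1, T2=17, T3=2, T4=6
Total turnaround = 1 + 17 + 2 + 6 = 26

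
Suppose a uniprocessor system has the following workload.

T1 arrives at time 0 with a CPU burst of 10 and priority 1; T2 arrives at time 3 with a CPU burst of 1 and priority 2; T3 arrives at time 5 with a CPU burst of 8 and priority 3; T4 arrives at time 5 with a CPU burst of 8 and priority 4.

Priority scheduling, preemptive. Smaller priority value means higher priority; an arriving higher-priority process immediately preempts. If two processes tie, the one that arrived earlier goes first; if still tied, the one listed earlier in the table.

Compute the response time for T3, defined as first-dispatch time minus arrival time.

Schedule: | T1 0-10 | T2 10-11 | T3 11-19 | T4 19-27 |
Completion: T1=10  T2=11  T3=19  T4=27
Turnaround (C−A): T1=10  T2=8  T3=14  T4=22
Response(T3) = first start − arrival = 11 − 5 = 6

6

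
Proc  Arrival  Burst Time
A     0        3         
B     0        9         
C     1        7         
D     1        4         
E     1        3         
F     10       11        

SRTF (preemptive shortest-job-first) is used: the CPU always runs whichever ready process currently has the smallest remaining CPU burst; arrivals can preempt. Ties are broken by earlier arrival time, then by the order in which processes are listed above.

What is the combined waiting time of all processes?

Schedule: | A 0-3 | E 3-6 | D 6-10 | C 10-17 | B 17-26 | F 26-37 |
Completion: A=3  B=26  C=17  D=10  E=6  F=37
Turnaround (C−A): A=3  B=26  C=16  D=9  E=5  F=27
Waiting = turnaround − burst: A=0, B=17, C=9, D=5, E=2, F=16
Total waiting = 0 + 17 + 9 + 5 + 2 + 16 = 49

49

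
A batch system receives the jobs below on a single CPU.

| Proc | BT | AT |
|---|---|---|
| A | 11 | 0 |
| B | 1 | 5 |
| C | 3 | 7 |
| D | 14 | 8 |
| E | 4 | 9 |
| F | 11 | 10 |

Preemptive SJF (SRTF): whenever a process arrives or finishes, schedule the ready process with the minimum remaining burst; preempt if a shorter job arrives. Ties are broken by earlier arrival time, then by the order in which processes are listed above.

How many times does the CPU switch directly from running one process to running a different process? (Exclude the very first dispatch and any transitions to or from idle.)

7

Timeline: | A 0-5 | B 5-6 | A 6-7 | C 7-10 | E 10-14 | A 14-19 | F 19-30 | D 30-44 |
Completion: A=19  B=6  C=10  D=44  E=14  F=30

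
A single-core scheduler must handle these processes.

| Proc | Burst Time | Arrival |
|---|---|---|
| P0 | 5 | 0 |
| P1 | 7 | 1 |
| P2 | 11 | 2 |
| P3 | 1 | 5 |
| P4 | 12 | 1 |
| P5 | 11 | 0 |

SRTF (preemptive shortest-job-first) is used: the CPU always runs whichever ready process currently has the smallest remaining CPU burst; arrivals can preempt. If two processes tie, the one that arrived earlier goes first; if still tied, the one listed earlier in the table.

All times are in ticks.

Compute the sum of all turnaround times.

121

Timeline: | P0 0-5 | P3 5-6 | P1 6-13 | P5 13-24 | P2 24-35 | P4 35-47 |
Completion: P0=5  P1=13  P2=35  P3=6  P4=47  P5=24
Turnaround (C−A): P0=5  P1=12  P2=33  P3=1  P4=46  P5=24
Turnaround = completion − arrival: P0=5, P1=12, P2=33, P3=1, P4=46, P5=24
Total turnaround = 5 + 12 + 33 + 1 + 46 + 24 = 121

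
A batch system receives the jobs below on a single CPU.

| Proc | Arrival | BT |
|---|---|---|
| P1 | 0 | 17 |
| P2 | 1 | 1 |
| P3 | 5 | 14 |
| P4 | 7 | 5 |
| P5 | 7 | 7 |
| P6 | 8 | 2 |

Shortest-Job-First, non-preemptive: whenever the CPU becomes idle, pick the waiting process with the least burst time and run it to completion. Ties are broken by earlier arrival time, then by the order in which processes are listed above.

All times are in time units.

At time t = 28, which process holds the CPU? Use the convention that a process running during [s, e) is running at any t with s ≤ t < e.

P5

Gantt: | P1 0-17 | P2 17-18 | P6 18-20 | P4 20-25 | P5 25-32 | P3 32-46 |
Completion: P1=17  P2=18  P3=46  P4=25  P5=32  P6=20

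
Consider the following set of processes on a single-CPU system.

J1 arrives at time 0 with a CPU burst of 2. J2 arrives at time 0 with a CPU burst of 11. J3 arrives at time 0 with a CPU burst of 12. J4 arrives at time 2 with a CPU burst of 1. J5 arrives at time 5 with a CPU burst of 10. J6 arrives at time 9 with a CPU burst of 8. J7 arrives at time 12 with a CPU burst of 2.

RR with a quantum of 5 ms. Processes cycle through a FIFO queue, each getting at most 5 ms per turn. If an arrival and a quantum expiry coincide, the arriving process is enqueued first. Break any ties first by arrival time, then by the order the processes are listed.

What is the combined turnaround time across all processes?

188

Timeline: | J1 0-2 | J2 2-7 | J3 7-12 | J4 12-13 | J5 13-18 | J2 18-23 | J6 23-28 | J7 28-30 | J3 30-35 | J5 35-40 | J2 40-41 | J6 41-44 | J3 44-46 |
Completion: J1=2  J2=41  J3=46  J4=13  J5=40  J6=44  J7=30
Turnaround = completion − arrival: J1=2, J2=41, J3=46, J4=11, J5=35, J6=35, J7=18
Total turnaround = 2 + 41 + 46 + 11 + 35 + 35 + 18 = 188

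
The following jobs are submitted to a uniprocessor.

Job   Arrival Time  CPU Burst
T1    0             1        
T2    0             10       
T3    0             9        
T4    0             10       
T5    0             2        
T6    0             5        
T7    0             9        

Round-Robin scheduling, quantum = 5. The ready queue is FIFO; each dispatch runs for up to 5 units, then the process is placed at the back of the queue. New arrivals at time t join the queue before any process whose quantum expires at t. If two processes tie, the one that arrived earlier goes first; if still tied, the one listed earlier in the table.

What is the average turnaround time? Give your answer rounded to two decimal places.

28.57

Schedule: | T1 0-1 | T2 1-6 | T3 6-11 | T4 11-16 | T5 16-18 | T6 18-23 | T7 23-28 | T2 28-33 | T3 33-37 | T4 37-42 | T7 42-46 |
Completion: T1=1  T2=33  T3=37  T4=42  T5=18  T6=23  T7=46
Turnaround times: T1=1, T2=33, T3=37, T4=42, T5=18, T6=23, T7=46
Average turnaround = (1+33+37+42+18+23+46) / 7 = 200/7 = 28.57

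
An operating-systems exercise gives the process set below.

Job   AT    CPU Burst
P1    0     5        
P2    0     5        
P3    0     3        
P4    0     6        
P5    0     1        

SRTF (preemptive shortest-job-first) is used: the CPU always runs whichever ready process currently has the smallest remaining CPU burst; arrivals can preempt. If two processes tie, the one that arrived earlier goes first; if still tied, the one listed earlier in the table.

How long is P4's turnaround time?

Timeline: | P5 0-1 | P3 1-4 | P1 4-9 | P2 9-14 | P4 14-20 |
Completion: P1=9  P2=14  P3=4  P4=20  P5=1
Turnaround (C−A): P1=9  P2=14  P3=4  P4=20  P5=1
Turnaround(P4) = completion − arrival = 20 − 0 = 20

20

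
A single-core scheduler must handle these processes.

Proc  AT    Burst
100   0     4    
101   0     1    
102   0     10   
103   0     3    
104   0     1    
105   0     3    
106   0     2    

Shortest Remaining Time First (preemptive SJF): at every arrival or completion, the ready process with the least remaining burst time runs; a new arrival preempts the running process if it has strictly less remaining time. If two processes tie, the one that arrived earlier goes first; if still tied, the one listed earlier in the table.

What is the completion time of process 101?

Schedule: | 101 0-1 | 104 1-2 | 106 2-4 | 103 4-7 | 105 7-10 | 100 10-14 | 102 14-24 |
Completion: 100=14  101=1  102=24  103=7  104=2  105=10  106=4
Turnaround (C−A): 100=14  101=1  102=24  103=7  104=2  105=10  106=4

1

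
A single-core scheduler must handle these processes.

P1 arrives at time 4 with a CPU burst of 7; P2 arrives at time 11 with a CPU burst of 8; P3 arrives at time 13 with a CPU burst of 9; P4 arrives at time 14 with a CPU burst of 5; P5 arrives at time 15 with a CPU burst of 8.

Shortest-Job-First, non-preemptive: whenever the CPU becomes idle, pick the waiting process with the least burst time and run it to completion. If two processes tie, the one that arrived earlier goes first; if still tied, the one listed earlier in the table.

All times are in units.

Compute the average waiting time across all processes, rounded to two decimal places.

Gantt: | idle 0-4 | P1 4-11 | P2 11-19 | P4 19-24 | P5 24-32 | P3 32-41 |
Completion: P1=11  P2=19  P3=41  P4=24  P5=32
Turnaround (C−A): P1=7  P2=8  P3=28  P4=10  P5=17
Waiting times: P1=0, P2=0, P3=19, P4=5, P5=9
Average waiting = (0+0+19+5+9) / 5 = 33/5 = 6.60

6.60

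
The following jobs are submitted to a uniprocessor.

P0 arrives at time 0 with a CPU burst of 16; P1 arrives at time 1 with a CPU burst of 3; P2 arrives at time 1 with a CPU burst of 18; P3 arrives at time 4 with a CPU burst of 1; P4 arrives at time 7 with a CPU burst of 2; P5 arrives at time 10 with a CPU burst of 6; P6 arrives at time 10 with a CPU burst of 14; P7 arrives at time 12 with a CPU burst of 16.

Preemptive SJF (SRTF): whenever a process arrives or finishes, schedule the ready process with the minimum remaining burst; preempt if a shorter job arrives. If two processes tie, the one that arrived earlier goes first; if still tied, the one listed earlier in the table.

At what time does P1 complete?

Schedule: | P0 0-1 | P1 1-4 | P3 4-5 | P0 5-7 | P4 7-9 | P0 9-10 | P5 10-16 | P0 16-28 | P6 28-42 | P7 42-58 | P2 58-76 |
Completion: P0=28  P1=4  P2=76  P3=5  P4=9  P5=16  P6=42  P7=58

4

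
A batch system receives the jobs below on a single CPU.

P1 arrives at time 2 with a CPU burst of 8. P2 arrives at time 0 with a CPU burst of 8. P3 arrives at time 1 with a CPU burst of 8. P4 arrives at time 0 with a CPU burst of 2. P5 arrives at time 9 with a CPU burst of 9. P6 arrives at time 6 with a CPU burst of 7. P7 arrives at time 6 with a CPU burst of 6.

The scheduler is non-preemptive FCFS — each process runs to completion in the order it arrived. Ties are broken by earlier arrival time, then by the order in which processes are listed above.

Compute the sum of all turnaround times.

158

Timeline: | P2 0-8 | P4 8-10 | P3 10-18 | P1 18-26 | P6 26-33 | P7 33-39 | P5 39-48 |
Completion: P1=26  P2=8  P3=18  P4=10  P5=48  P6=33  P7=39
Turnaround = completion − arrival: P1=24, P2=8, P3=17, P4=10, P5=39, P6=27, P7=33
Total turnaround = 24 + 8 + 17 + 10 + 39 + 27 + 33 = 158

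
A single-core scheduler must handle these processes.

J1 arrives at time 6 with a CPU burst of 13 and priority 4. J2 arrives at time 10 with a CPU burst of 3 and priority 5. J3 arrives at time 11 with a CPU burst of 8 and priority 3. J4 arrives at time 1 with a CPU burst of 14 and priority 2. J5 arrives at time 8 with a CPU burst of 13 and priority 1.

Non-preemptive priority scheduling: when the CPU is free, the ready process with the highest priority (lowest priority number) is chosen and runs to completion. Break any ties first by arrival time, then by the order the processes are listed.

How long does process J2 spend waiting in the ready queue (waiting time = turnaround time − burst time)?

39

Schedule: | idle 0-1 | J4 1-15 | J5 15-28 | J3 28-36 | J1 36-49 | J2 49-52 |
Completion: J1=49  J2=52  J3=36  J4=15  J5=28
Turnaround (C−A): J1=43  J2=42  J3=25  J4=14  J5=20
Waiting(J2) = turnaround − burst = 42 − 3 = 39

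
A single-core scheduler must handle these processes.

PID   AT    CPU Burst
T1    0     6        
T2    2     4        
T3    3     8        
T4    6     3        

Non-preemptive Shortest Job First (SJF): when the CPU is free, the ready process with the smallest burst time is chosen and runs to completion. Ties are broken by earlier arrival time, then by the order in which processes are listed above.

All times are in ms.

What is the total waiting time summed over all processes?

17

Timeline: | T1 0-6 | T4 6-9 | T2 9-13 | T3 13-21 |
Completion: T1=6  T2=13  T3=21  T4=9
Waiting = turnaround − burst: T1=0, T2=7, T3=10, T4=0
Total waiting = 0 + 7 + 10 + 0 = 17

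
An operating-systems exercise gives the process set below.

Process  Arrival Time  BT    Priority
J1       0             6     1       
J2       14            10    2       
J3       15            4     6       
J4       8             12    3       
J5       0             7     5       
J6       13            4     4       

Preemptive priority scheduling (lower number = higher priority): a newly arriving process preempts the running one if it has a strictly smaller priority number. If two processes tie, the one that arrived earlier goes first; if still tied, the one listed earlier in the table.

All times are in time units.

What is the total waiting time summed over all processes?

Gantt: | J1 0-6 | J5 6-8 | J4 8-14 | J2 14-24 | J4 24-30 | J6 30-34 | J5 34-39 | J3 39-43 |
Completion: J1=6  J2=24  J3=43  J4=30  J5=39  J6=34
Turnaround (C−A): J1=6  J2=10  J3=28  J4=22  J5=39  J6=21
Waiting = turnaround − burst: J1=0, J2=0, J3=24, J4=10, J5=32, J6=17
Total waiting = 0 + 0 + 24 + 10 + 32 + 17 = 83

83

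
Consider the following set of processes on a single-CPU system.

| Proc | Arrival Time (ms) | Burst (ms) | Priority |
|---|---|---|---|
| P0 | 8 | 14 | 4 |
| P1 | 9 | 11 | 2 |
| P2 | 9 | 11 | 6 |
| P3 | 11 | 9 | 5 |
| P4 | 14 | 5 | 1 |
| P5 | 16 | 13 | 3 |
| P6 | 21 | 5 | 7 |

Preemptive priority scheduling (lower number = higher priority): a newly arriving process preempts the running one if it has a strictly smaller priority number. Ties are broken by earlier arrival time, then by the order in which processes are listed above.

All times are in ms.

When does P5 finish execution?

Schedule: | idle 0-8 | P0 8-9 | P1 9-14 | P4 14-19 | P1 19-25 | P5 25-38 | P0 38-51 | P3 51-60 | P2 60-71 | P6 71-76 |
Completion: P0=51  P1=25  P2=71  P3=60  P4=19  P5=38  P6=76
Turnaround (C−A): P0=43  P1=16  P2=62  P3=49  P4=5  P5=22  P6=55

38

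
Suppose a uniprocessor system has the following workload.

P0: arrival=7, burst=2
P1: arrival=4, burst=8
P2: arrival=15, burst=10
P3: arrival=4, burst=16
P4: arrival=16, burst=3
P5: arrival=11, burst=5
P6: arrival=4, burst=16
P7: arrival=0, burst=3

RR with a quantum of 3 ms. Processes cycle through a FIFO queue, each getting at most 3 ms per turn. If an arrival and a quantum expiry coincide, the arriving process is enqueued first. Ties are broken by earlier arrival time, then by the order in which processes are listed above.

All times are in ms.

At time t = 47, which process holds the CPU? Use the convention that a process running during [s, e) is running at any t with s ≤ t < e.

Timeline: | P7 0-3 | idle 3-4 | P1 4-7 | P3 7-10 | P6 10-13 | P0 13-15 | P1 15-18 | P3 18-21 | P5 21-24 | P6 24-27 | P2 27-30 | P4 30-33 | P1 33-35 | P3 35-38 | P5 38-40 | P6 40-43 | P2 43-46 | P3 46-49 | P6 49-52 | P2 52-55 | P3 55-58 | P6 58-61 | P2 61-62 | P3 62-63 | P6 63-64 |
Completion: P0=15  P1=35  P2=62  P3=63  P4=33  P5=40  P6=64  P7=3

P3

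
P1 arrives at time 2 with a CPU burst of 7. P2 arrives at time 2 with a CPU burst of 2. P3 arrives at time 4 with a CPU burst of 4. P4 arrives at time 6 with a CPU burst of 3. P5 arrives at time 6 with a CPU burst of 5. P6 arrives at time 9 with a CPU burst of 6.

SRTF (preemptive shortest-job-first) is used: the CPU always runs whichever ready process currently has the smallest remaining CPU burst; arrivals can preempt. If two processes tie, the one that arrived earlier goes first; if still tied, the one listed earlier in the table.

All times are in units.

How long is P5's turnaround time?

10

Schedule: | idle 0-2 | P2 2-4 | P3 4-8 | P4 8-11 | P5 11-16 | P6 16-22 | P1 22-29 |
Completion: P1=29  P2=4  P3=8  P4=11  P5=16  P6=22
Turnaround(P5) = completion − arrival = 16 − 6 = 10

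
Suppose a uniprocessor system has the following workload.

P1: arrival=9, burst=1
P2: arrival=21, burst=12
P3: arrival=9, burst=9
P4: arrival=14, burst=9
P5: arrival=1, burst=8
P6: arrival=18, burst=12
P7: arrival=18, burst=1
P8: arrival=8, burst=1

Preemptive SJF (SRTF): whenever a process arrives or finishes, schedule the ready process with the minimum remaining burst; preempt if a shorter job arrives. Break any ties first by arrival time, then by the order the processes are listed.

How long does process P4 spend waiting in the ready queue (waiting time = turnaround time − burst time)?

7

Timeline: | idle 0-1 | P5 1-9 | P8 9-10 | P1 10-11 | P3 11-18 | P7 18-19 | P3 19-21 | P4 21-30 | P6 30-42 | P2 42-54 |
Completion: P1=11  P2=54  P3=21  P4=30  P5=9  P6=42  P7=19  P8=10
Waiting(P4) = turnaround − burst = 16 − 9 = 7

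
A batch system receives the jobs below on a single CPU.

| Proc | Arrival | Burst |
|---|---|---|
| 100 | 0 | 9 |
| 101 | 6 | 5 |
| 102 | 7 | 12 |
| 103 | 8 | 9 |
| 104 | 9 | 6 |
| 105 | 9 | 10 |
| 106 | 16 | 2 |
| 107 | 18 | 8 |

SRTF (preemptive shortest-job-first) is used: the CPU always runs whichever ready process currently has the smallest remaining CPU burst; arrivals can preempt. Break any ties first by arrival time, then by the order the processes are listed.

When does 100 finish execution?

Timeline: | 100 0-9 | 101 9-14 | 104 14-16 | 106 16-18 | 104 18-22 | 107 22-30 | 103 30-39 | 105 39-49 | 102 49-61 |
Completion: 100=9  101=14  102=61  103=39  104=22  105=49  106=18  107=30

9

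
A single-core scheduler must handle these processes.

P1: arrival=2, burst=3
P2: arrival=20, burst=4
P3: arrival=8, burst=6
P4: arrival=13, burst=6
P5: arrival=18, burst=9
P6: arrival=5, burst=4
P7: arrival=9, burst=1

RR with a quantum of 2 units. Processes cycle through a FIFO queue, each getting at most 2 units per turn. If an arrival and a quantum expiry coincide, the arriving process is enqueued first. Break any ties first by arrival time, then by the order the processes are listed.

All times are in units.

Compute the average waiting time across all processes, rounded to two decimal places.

3.86

Timeline: | idle 0-2 | P1 2-5 | P6 5-9 | P3 9-11 | P7 11-12 | P3 12-14 | P4 14-16 | P3 16-18 | P4 18-20 | P5 20-22 | P2 22-24 | P4 24-26 | P5 26-28 | P2 28-30 | P5 30-35 |
Completion: P1=5  P2=30  P3=18  P4=26  P5=35  P6=9  P7=12
Turnaround (C−A): P1=3  P2=10  P3=10  P4=13  P5=17  P6=4  P7=3
Waiting times: P1=0, P2=6, P3=4, P4=7, P5=8, P6=0, P7=2
Average waiting = (0+6+4+7+8+0+2) / 7 = 27/7 = 3.86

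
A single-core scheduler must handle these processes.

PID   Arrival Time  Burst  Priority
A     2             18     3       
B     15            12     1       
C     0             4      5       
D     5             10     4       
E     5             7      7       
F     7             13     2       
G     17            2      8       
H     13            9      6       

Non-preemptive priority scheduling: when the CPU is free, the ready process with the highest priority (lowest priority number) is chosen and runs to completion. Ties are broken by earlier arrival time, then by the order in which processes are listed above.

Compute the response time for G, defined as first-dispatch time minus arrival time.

Gantt: | C 0-4 | A 4-22 | B 22-34 | F 34-47 | D 47-57 | H 57-66 | E 66-73 | G 73-75 |
Completion: A=22  B=34  C=4  D=57  E=73  F=47  G=75  H=66
Response(G) = first start − arrival = 73 − 17 = 56

56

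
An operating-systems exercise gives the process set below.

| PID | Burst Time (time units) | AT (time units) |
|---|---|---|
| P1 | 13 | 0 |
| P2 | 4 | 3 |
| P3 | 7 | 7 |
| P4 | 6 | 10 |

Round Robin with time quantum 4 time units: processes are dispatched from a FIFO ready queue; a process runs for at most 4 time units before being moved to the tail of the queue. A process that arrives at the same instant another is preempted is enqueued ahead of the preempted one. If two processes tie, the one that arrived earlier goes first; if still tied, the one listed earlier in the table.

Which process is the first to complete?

P2

Schedule: | P1 0-4 | P2 4-8 | P1 8-12 | P3 12-16 | P4 16-20 | P1 20-24 | P3 24-27 | P4 27-29 | P1 29-30 |
Completion: P1=30  P2=8  P3=27  P4=29
Turnaround (C−A): P1=30  P2=5  P3=20  P4=19
Finish order: P2 → P3 → P4 → P1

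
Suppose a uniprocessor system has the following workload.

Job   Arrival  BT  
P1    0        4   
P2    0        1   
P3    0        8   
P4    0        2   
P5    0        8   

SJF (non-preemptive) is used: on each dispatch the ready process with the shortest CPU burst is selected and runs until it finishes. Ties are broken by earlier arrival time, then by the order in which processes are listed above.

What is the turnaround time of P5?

23

Timeline: | P2 0-1 | P4 1-3 | P1 3-7 | P3 7-15 | P5 15-23 |
Completion: P1=7  P2=1  P3=15  P4=3  P5=23
Turnaround (C−A): P1=7  P2=1  P3=15  P4=3  P5=23
Turnaround(P5) = completion − arrival = 23 − 0 = 23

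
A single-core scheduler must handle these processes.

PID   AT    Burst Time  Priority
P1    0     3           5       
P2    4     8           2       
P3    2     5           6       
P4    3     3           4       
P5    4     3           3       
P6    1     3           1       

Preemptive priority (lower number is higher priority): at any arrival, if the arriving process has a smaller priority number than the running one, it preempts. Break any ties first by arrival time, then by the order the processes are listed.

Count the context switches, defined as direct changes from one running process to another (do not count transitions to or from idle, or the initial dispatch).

Schedule: | P1 0-1 | P6 1-4 | P2 4-12 | P5 12-15 | P4 15-18 | P1 18-20 | P3 20-25 |
Completion: P1=20  P2=12  P3=25  P4=18  P5=15  P6=4
Turnaround (C−A): P1=20  P2=8  P3=23  P4=15  P5=11  P6=3

6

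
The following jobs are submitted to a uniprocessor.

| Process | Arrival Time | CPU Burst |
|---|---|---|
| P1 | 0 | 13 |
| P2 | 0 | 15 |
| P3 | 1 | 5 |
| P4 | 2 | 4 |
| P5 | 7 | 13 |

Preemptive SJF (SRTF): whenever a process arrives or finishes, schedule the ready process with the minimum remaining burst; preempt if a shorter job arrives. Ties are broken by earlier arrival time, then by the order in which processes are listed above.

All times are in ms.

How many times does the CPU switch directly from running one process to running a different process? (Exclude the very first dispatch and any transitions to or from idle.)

5

Timeline: | P1 0-1 | P3 1-6 | P4 6-10 | P1 10-22 | P5 22-35 | P2 35-50 |
Completion: P1=22  P2=50  P3=6  P4=10  P5=35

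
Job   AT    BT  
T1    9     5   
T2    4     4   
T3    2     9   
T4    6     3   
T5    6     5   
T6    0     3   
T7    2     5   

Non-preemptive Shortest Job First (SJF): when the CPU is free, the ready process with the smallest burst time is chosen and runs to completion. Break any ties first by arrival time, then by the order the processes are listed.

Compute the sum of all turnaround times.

87

Timeline: | T6 0-3 | T7 3-8 | T4 8-11 | T2 11-15 | T5 15-20 | T1 20-25 | T3 25-34 |
Completion: T1=25  T2=15  T3=34  T4=11  T5=20  T6=3  T7=8
Turnaround (C−A): T1=16  T2=11  T3=32  T4=5  T5=14  T6=3  T7=6
Turnaround = completion − arrival: T1=16, T2=11, T3=32, T4=5, T5=14, T6=3, T7=6
Total turnaround = 16 + 11 + 32 + 5 + 14 + 3 + 6 = 87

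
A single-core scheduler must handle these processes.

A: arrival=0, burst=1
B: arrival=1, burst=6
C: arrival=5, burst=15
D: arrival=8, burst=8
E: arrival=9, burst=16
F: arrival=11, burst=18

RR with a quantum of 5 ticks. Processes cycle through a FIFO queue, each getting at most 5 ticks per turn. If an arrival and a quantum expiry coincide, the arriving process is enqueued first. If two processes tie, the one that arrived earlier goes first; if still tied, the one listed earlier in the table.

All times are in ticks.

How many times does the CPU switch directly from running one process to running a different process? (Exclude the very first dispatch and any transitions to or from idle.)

15

Timeline: | A 0-1 | B 1-6 | C 6-11 | B 11-12 | D 12-17 | E 17-22 | F 22-27 | C 27-32 | D 32-35 | E 35-40 | F 40-45 | C 45-50 | E 50-55 | F 55-60 | E 60-61 | F 61-64 |
Completion: A=1  B=12  C=50  D=35  E=61  F=64
Turnaround (C−A): A=1  B=11  C=45  D=27  E=52  F=53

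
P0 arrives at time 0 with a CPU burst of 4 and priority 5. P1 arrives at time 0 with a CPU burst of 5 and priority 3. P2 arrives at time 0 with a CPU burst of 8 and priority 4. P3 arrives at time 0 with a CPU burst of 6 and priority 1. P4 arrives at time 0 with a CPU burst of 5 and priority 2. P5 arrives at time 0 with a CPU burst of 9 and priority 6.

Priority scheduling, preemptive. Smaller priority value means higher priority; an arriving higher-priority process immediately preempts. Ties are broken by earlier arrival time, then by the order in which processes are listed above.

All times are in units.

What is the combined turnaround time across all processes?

122

Schedule: | P3 0-6 | P4 6-11 | P1 11-16 | P2 16-24 | P0 24-28 | P5 28-37 |
Completion: P0=28  P1=16  P2=24  P3=6  P4=11  P5=37
Turnaround = completion − arrival: P0=28, P1=16, P2=24, P3=6, P4=11, P5=37
Total turnaround = 28 + 16 + 24 + 6 + 11 + 37 = 122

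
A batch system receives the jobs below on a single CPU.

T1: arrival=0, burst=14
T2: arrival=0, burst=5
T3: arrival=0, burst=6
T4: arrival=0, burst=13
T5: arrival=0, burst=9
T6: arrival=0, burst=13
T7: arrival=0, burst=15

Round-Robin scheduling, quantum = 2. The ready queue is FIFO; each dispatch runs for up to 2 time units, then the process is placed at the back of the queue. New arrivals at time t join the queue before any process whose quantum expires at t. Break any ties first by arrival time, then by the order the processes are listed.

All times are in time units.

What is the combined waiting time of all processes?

333

Timeline: | T1 0-2 | T2 2-4 | T3 4-6 | T4 6-8 | T5 8-10 | T6 10-12 | T7 12-14 | T1 14-16 | T2 16-18 | T3 18-20 | T4 20-22 | T5 22-24 | T6 24-26 | T7 26-28 | T1 28-30 | T2 30-31 | T3 31-33 | T4 33-35 | T5 35-37 | T6 37-39 | T7 39-41 | T1 41-43 | T4 43-45 | T5 45-47 | T6 47-49 | T7 49-51 | T1 51-53 | T4 53-55 | T5 55-56 | T6 56-58 | T7 58-60 | T1 60-62 | T4 62-64 | T6 64-66 | T7 66-68 | T1 68-70 | T4 70-71 | T6 71-72 | T7 72-75 |
Completion: T1=70  T2=31  T3=33  T4=71  T5=56  T6=72  T7=75
Turnaround (C−A): T1=70  T2=31  T3=33  T4=71  T5=56  T6=72  T7=75
Waiting = turnaround − burst: T1=56, T2=26, T3=27, T4=58, T5=47, T6=59, T7=60
Total waiting = 56 + 26 + 27 + 58 + 47 + 59 + 60 = 333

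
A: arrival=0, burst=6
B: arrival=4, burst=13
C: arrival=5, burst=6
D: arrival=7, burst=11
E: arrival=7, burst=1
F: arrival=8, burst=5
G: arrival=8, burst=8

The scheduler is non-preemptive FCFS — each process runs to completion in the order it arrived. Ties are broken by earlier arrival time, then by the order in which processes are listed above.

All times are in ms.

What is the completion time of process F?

42

Gantt: | A 0-6 | B 6-19 | C 19-25 | D 25-36 | E 36-37 | F 37-42 | G 42-50 |
Completion: A=6  B=19  C=25  D=36  E=37  F=42  G=50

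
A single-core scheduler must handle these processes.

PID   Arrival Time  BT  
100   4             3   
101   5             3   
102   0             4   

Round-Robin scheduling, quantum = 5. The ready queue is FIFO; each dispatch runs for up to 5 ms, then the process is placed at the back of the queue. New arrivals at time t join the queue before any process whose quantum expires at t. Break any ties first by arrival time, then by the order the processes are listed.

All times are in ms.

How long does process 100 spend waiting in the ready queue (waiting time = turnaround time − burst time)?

0

Timeline: | 102 0-4 | 100 4-7 | 101 7-10 |
Completion: 100=7  101=10  102=4
Waiting(100) = turnaround − burst = 3 − 3 = 0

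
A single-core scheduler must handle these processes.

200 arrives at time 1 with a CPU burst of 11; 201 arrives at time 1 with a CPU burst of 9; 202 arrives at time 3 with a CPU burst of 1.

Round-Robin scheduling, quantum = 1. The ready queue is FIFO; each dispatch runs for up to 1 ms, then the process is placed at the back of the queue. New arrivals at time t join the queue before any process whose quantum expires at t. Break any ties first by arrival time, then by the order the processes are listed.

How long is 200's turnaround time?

Timeline: | idle 0-1 | 200 1-2 | 201 2-3 | 200 3-4 | 202 4-5 | 201 5-6 | 200 6-7 | 201 7-8 | 200 8-9 | 201 9-10 | 200 10-11 | 201 11-12 | 200 12-13 | 201 13-14 | 200 14-15 | 201 15-16 | 200 16-17 | 201 17-18 | 200 18-19 | 201 19-20 | 200 20-22 |
Completion: 200=22  201=20  202=5
Turnaround (C−A): 200=21  201=19  202=2
Turnaround(200) = completion − arrival = 22 − 1 = 21

21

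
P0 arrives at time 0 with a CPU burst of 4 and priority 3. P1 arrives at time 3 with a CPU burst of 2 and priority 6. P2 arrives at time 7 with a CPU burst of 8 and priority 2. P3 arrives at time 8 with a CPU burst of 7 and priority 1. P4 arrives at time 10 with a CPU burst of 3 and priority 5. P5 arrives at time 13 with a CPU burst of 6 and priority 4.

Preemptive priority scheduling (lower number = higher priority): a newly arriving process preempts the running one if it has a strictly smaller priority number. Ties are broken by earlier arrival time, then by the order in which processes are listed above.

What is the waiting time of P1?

Gantt: | P0 0-4 | P1 4-6 | idle 6-7 | P2 7-8 | P3 8-15 | P2 15-22 | P5 22-28 | P4 28-31 |
Completion: P0=4  P1=6  P2=22  P3=15  P4=31  P5=28
Turnaround (C−A): P0=4  P1=3  P2=15  P3=7  P4=21  P5=15
Waiting(P1) = turnaround − burst = 3 − 2 = 1

1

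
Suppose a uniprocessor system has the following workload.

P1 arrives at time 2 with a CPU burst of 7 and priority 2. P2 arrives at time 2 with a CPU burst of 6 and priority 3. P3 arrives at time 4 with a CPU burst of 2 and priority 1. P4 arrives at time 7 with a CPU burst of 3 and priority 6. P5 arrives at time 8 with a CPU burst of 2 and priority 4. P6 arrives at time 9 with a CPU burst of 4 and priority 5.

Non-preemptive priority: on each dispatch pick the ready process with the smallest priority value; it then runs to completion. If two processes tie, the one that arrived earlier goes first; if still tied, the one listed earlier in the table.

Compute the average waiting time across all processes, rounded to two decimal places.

8.17

Schedule: | idle 0-2 | P1 2-9 | P3 9-11 | P2 11-17 | P5 17-19 | P6 19-23 | P4 23-26 |
Completion: P1=9  P2=17  P3=11  P4=26  P5=19  P6=23
Turnaround (C−A): P1=7  P2=15  P3=7  P4=19  P5=11  P6=14
Waiting times: P1=0, P2=9, P3=5, P4=16, P5=9, P6=10
Average waiting = (0+9+5+16+9+10) / 6 = 49/6 = 8.17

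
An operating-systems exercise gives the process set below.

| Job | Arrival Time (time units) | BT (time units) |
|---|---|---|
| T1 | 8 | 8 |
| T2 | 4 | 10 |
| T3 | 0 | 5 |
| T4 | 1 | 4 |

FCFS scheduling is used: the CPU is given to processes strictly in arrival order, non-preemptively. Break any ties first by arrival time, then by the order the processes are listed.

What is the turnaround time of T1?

Gantt: | T3 0-5 | T4 5-9 | T2 9-19 | T1 19-27 |
Completion: T1=27  T2=19  T3=5  T4=9
Turnaround (C−A): T1=19  T2=15  T3=5  T4=8
Turnaround(T1) = completion − arrival = 27 − 8 = 19

19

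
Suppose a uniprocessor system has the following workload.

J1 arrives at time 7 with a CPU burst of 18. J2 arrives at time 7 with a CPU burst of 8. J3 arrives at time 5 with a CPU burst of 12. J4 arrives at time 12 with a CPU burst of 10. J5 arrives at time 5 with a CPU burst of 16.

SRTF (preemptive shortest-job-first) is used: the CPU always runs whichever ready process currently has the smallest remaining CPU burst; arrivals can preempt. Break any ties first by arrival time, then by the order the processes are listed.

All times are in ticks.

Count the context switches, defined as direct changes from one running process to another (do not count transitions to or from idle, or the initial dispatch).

Timeline: | idle 0-5 | J3 5-7 | J2 7-15 | J3 15-25 | J4 25-35 | J5 35-51 | J1 51-69 |
Completion: J1=69  J2=15  J3=25  J4=35  J5=51

5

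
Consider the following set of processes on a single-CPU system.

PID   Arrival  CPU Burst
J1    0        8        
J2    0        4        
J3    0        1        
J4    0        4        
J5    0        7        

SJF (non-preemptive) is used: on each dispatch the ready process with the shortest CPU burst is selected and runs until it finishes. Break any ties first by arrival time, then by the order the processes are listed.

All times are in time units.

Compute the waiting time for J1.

16

Timeline: | J3 0-1 | J2 1-5 | J4 5-9 | J5 9-16 | J1 16-24 |
Completion: J1=24  J2=5  J3=1  J4=9  J5=16
Turnaround (C−A): J1=24  J2=5  J3=1  J4=9  J5=16
Waiting(J1) = turnaround − burst = 24 − 8 = 16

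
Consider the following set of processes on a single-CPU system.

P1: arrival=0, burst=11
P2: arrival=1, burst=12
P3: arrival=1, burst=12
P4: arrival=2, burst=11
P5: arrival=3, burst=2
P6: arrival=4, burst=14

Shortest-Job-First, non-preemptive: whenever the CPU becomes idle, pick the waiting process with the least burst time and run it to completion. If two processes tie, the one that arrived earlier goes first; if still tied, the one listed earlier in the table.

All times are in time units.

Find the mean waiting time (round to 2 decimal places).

Schedule: | P1 0-11 | P5 11-13 | P4 13-24 | P2 24-36 | P3 36-48 | P6 48-62 |
Completion: P1=11  P2=36  P3=48  P4=24  P5=13  P6=62
Turnaround (C−A): P1=11  P2=35  P3=47  P4=22  P5=10  P6=58
Waiting times: P1=0, P2=23, P3=35, P4=11, P5=8, P6=44
Average waiting = (0+23+35+11+8+44) / 6 = 121/6 = 20.17

20.17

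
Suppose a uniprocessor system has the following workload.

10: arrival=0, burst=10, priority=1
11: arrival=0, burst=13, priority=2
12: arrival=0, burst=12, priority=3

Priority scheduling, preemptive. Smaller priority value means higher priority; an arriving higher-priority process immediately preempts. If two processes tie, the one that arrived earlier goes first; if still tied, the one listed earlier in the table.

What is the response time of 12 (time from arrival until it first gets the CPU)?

23

Schedule: | 10 0-10 | 11 10-23 | 12 23-35 |
Completion: 10=10  11=23  12=35
Response(12) = first start − arrival = 23 − 0 = 23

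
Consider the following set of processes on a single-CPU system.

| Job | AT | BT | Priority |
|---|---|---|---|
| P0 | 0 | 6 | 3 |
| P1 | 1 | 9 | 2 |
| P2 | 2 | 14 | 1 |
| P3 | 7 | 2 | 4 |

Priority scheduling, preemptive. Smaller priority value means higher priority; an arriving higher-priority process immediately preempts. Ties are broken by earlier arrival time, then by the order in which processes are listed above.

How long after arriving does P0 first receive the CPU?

Timeline: | P0 0-1 | P1 1-2 | P2 2-16 | P1 16-24 | P0 24-29 | P3 29-31 |
Completion: P0=29  P1=24  P2=16  P3=31
Response(P0) = first start − arrival = 0 − 0 = 0

0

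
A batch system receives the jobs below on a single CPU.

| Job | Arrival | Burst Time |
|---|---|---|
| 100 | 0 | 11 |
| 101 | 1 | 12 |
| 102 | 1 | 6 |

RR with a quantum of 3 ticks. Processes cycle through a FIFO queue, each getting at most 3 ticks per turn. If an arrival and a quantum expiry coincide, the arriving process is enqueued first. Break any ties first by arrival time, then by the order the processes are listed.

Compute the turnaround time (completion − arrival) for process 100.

Schedule: | 100 0-3 | 101 3-6 | 102 6-9 | 100 9-12 | 101 12-15 | 102 15-18 | 100 18-21 | 101 21-24 | 100 24-26 | 101 26-29 |
Completion: 100=26  101=29  102=18
Turnaround (C−A): 100=26  101=28  102=17
Turnaround(100) = completion − arrival = 26 − 0 = 26

26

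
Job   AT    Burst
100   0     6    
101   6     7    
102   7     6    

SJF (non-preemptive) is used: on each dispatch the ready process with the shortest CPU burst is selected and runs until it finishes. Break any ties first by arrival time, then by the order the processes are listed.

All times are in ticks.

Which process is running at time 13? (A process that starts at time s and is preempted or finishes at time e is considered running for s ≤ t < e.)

Schedule: | 100 0-6 | 101 6-13 | 102 13-19 |
Completion: 100=6  101=13  102=19
Turnaround (C−A): 100=6  101=7  102=12

102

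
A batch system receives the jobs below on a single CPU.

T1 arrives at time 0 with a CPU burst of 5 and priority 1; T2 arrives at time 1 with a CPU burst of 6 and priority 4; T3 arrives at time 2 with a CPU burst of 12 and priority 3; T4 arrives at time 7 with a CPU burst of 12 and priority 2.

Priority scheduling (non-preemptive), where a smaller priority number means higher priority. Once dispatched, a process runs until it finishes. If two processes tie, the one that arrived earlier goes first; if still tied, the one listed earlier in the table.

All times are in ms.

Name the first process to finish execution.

T1

Schedule: | T1 0-5 | T3 5-17 | T4 17-29 | T2 29-35 |
Completion: T1=5  T2=35  T3=17  T4=29
Finish order: T1 → T3 → T4 → T2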